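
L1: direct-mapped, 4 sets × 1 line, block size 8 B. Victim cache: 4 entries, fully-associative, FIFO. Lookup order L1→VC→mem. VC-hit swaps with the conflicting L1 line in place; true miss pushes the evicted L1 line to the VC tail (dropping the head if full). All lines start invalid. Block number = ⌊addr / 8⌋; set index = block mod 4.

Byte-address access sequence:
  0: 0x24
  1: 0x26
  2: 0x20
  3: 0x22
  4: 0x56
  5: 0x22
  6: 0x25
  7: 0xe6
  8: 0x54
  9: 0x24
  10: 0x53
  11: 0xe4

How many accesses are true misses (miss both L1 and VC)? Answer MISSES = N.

MISSES = 3

0: 0x24 (blk 4, set 0) → MISS  vc=[]
1: 0x26 (blk 4, set 0) → L1-HIT  vc=[]
2: 0x20 (blk 4, set 0) → L1-HIT  vc=[]
3: 0x22 (blk 4, set 0) → L1-HIT  vc=[]
4: 0x56 (blk 10, set 2) → MISS  vc=[]
5: 0x22 (blk 4, set 0) → L1-HIT  vc=[]
6: 0x25 (blk 4, set 0) → L1-HIT  vc=[]
7: 0xe6 (blk 28, set 0) → MISS  vc=[4]
8: 0x54 (blk 10, set 2) → L1-HIT  vc=[4]
9: 0x24 (blk 4, set 0) → VC-HIT  vc=[28]
10: 0x53 (blk 10, set 2) → L1-HIT  vc=[28]
11: 0xe4 (blk 28, set 0) → VC-HIT  vc=[4]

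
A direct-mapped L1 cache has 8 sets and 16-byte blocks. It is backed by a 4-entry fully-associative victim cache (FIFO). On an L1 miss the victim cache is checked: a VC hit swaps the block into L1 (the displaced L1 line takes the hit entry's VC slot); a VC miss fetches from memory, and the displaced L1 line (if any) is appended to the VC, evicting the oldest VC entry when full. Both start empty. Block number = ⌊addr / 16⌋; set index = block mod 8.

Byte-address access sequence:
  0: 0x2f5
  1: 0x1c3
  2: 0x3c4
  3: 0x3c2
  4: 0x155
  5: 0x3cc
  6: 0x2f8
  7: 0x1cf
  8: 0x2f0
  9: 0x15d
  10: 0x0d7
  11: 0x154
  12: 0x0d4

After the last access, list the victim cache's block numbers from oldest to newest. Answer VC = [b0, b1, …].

  [0] addr=0x2f5 blk=47 s=7: MISS | VC []
  [1] addr=0x1c3 blk=28 s=4: MISS | VC []
  [2] addr=0x3c4 blk=60 s=4: MISS | VC [28]
  [3] addr=0x3c2 blk=60 s=4: L1-HIT | VC [28]
  [4] addr=0x155 blk=21 s=5: MISS | VC [28]
  [5] addr=0x3cc blk=60 s=4: L1-HIT | VC [28]
  [6] addr=0x2f8 blk=47 s=7: L1-HIT | VC [28]
  [7] addr=0x1cf blk=28 s=4: VC-HIT | VC [60]
  [8] addr=0x2f0 blk=47 s=7: L1-HIT | VC [60]
  [9] addr=0x15d blk=21 s=5: L1-HIT | VC [60]
  [10] addr=0xd7 blk=13 s=5: MISS | VC [60, 21]
  [11] addr=0x154 blk=21 s=5: VC-HIT | VC [60, 13]
  [12] addr=0xd4 blk=13 s=5: VC-HIT | VC [60, 21]

VC = [60, 21]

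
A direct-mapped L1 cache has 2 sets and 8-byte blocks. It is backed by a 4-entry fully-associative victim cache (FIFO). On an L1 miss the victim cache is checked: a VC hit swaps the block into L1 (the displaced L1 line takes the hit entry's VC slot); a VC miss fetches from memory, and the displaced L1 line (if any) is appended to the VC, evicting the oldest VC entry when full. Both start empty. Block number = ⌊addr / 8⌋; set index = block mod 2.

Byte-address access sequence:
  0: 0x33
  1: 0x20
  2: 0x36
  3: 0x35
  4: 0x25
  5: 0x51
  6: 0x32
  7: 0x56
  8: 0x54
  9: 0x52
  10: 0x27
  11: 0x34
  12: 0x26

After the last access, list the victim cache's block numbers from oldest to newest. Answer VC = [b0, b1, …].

0: 0x33 (blk 6, set 0) → MISS  vc=[]
1: 0x20 (blk 4, set 0) → MISS  vc=[6]
2: 0x36 (blk 6, set 0) → VC-HIT  vc=[4]
3: 0x35 (blk 6, set 0) → L1-HIT  vc=[4]
4: 0x25 (blk 4, set 0) → VC-HIT  vc=[6]
5: 0x51 (blk 10, set 0) → MISS  vc=[6, 4]
6: 0x32 (blk 6, set 0) → VC-HIT  vc=[10, 4]
7: 0x56 (blk 10, set 0) → VC-HIT  vc=[6, 4]
8: 0x54 (blk 10, set 0) → L1-HIT  vc=[6, 4]
9: 0x52 (blk 10, set 0) → L1-HIT  vc=[6, 4]
10: 0x27 (blk 4, set 0) → VC-HIT  vc=[6, 10]
11: 0x34 (blk 6, set 0) → VC-HIT  vc=[4, 10]
12: 0x26 (blk 4, set 0) → VC-HIT  vc=[6, 10]

VC = [6, 10]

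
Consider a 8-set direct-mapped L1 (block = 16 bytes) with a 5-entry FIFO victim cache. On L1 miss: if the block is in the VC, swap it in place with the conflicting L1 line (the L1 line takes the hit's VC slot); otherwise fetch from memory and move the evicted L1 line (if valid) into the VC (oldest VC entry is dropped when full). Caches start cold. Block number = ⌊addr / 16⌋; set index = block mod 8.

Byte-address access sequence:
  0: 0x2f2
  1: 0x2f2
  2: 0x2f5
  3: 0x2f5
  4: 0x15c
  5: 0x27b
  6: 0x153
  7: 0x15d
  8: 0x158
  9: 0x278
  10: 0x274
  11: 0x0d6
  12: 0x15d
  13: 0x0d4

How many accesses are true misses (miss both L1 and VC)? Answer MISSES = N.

MISSES = 4

  [0] addr=0x2f2 blk=47 s=7: MISS | VC []
  [1] addr=0x2f2 blk=47 s=7: L1-HIT | VC []
  [2] addr=0x2f5 blk=47 s=7: L1-HIT | VC []
  [3] addr=0x2f5 blk=47 s=7: L1-HIT | VC []
  [4] addr=0x15c blk=21 s=5: MISS | VC []
  [5] addr=0x27b blk=39 s=7: MISS | VC [47]
  [6] addr=0x153 blk=21 s=5: L1-HIT | VC [47]
  [7] addr=0x15d blk=21 s=5: L1-HIT | VC [47]
  [8] addr=0x158 blk=21 s=5: L1-HIT | VC [47]
  [9] addr=0x278 blk=39 s=7: L1-HIT | VC [47]
  [10] addr=0x274 blk=39 s=7: L1-HIT | VC [47]
  [11] addr=0xd6 blk=13 s=5: MISS | VC [47, 21]
  [12] addr=0x15d blk=21 s=5: VC-HIT | VC [47, 13]
  [13] addr=0xd4 blk=13 s=5: VC-HIT | VC [47, 21]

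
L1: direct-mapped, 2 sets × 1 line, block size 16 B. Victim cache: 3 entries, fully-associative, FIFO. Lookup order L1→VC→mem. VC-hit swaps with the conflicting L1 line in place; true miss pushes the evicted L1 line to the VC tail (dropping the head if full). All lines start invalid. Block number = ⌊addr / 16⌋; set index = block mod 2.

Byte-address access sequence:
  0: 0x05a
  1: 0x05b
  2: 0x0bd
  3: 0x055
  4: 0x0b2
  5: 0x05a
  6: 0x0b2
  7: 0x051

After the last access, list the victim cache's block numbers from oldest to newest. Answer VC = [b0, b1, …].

  [0] addr=0x5a blk=5 s=1: MISS | VC []
  [1] addr=0x5b blk=5 s=1: L1-HIT | VC []
  [2] addr=0xbd blk=11 s=1: MISS | VC [5]
  [3] addr=0x55 blk=5 s=1: VC-HIT | VC [11]
  [4] addr=0xb2 blk=11 s=1: VC-HIT | VC [5]
  [5] addr=0x5a blk=5 s=1: VC-HIT | VC [11]
  [6] addr=0xb2 blk=11 s=1: VC-HIT | VC [5]
  [7] addr=0x51 blk=5 s=1: VC-HIT | VC [11]

VC = [11]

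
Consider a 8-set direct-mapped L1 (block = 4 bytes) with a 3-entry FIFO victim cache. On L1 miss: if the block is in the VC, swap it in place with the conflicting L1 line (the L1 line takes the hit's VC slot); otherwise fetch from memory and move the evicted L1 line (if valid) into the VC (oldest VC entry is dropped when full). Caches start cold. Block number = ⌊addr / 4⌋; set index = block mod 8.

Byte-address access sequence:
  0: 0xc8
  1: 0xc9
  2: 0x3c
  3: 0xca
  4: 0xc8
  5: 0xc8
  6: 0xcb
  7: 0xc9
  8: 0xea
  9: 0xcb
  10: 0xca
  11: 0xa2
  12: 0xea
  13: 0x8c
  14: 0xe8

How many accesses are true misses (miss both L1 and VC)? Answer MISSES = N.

0: 0xc8 (blk 50, set 2) → MISS  vc=[]
1: 0xc9 (blk 50, set 2) → L1-HIT  vc=[]
2: 0x3c (blk 15, set 7) → MISS  vc=[]
3: 0xca (blk 50, set 2) → L1-HIT  vc=[]
4: 0xc8 (blk 50, set 2) → L1-HIT  vc=[]
5: 0xc8 (blk 50, set 2) → L1-HIT  vc=[]
6: 0xcb (blk 50, set 2) → L1-HIT  vc=[]
7: 0xc9 (blk 50, set 2) → L1-HIT  vc=[]
8: 0xea (blk 58, set 2) → MISS  vc=[50]
9: 0xcb (blk 50, set 2) → VC-HIT  vc=[58]
10: 0xca (blk 50, set 2) → L1-HIT  vc=[58]
11: 0xa2 (blk 40, set 0) → MISS  vc=[58]
12: 0xea (blk 58, set 2) → VC-HIT  vc=[50]
13: 0x8c (blk 35, set 3) → MISS  vc=[50]
14: 0xe8 (blk 58, set 2) → L1-HIT  vc=[50]

MISSES = 5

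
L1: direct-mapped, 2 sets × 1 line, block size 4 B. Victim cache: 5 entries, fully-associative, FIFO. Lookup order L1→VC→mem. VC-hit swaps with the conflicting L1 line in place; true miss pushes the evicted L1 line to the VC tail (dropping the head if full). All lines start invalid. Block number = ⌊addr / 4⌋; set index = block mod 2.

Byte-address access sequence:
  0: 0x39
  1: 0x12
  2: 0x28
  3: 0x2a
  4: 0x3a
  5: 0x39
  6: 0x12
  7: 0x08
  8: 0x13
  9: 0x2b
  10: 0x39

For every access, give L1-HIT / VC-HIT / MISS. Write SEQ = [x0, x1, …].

SEQ = [MISS, MISS, MISS, L1-HIT, VC-HIT, L1-HIT, VC-HIT, MISS, VC-HIT, VC-HIT, VC-HIT]

#0 0x39→b14/s0 MISS; vc=[]
#1 0x12→b4/s0 MISS; vc=[14]
#2 0x28→b10/s0 MISS; vc=[14,4]
#3 0x2a→b10/s0 L1-HIT; vc=[14,4]
#4 0x3a→b14/s0 VC-HIT; vc=[10,4]
#5 0x39→b14/s0 L1-HIT; vc=[10,4]
#6 0x12→b4/s0 VC-HIT; vc=[10,14]
#7 0x8→b2/s0 MISS; vc=[10,14,4]
#8 0x13→b4/s0 VC-HIT; vc=[10,14,2]
#9 0x2b→b10/s0 VC-HIT; vc=[4,14,2]
#10 0x39→b14/s0 VC-HIT; vc=[4,10,2]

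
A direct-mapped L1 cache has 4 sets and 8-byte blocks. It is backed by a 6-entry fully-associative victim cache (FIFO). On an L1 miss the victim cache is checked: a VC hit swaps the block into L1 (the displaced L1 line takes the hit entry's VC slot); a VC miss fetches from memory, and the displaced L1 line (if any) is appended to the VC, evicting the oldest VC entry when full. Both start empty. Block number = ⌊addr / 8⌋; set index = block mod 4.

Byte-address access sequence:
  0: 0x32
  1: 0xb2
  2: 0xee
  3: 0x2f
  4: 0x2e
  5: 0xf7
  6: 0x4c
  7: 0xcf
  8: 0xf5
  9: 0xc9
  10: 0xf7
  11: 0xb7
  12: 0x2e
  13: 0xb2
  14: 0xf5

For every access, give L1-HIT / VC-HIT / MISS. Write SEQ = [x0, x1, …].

#0 0x32→b6/s2 MISS; vc=[]
#1 0xb2→b22/s2 MISS; vc=[6]
#2 0xee→b29/s1 MISS; vc=[6]
#3 0x2f→b5/s1 MISS; vc=[6,29]
#4 0x2e→b5/s1 L1-HIT; vc=[6,29]
#5 0xf7→b30/s2 MISS; vc=[6,29,22]
#6 0x4c→b9/s1 MISS; vc=[6,29,22,5]
#7 0xcf→b25/s1 MISS; vc=[6,29,22,5,9]
#8 0xf5→b30/s2 L1-HIT; vc=[6,29,22,5,9]
#9 0xc9→b25/s1 L1-HIT; vc=[6,29,22,5,9]
#10 0xf7→b30/s2 L1-HIT; vc=[6,29,22,5,9]
#11 0xb7→b22/s2 VC-HIT; vc=[6,29,30,5,9]
#12 0x2e→b5/s1 VC-HIT; vc=[6,29,30,25,9]
#13 0xb2→b22/s2 L1-HIT; vc=[6,29,30,25,9]
#14 0xf5→b30/s2 VC-HIT; vc=[6,29,22,25,9]

SEQ = [MISS, MISS, MISS, MISS, L1-HIT, MISS, MISS, MISS, L1-HIT, L1-HIT, L1-HIT, VC-HIT, VC-HIT, L1-HIT, VC-HIT]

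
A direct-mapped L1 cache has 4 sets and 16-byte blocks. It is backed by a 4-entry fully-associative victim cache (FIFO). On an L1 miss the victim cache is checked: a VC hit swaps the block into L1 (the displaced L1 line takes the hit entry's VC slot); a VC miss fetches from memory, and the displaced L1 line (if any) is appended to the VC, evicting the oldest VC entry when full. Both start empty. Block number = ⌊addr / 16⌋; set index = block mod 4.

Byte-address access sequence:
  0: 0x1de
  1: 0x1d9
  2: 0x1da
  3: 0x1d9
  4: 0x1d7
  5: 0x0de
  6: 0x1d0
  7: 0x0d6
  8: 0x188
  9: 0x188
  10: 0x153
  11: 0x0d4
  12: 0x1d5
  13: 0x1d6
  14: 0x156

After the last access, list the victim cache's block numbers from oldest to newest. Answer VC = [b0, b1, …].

#0 0x1de→b29/s1 MISS; vc=[]
#1 0x1d9→b29/s1 L1-HIT; vc=[]
#2 0x1da→b29/s1 L1-HIT; vc=[]
#3 0x1d9→b29/s1 L1-HIT; vc=[]
#4 0x1d7→b29/s1 L1-HIT; vc=[]
#5 0xde→b13/s1 MISS; vc=[29]
#6 0x1d0→b29/s1 VC-HIT; vc=[13]
#7 0xd6→b13/s1 VC-HIT; vc=[29]
#8 0x188→b24/s0 MISS; vc=[29]
#9 0x188→b24/s0 L1-HIT; vc=[29]
#10 0x153→b21/s1 MISS; vc=[29,13]
#11 0xd4→b13/s1 VC-HIT; vc=[29,21]
#12 0x1d5→b29/s1 VC-HIT; vc=[13,21]
#13 0x1d6→b29/s1 L1-HIT; vc=[13,21]
#14 0x156→b21/s1 VC-HIT; vc=[13,29]

VC = [13, 29]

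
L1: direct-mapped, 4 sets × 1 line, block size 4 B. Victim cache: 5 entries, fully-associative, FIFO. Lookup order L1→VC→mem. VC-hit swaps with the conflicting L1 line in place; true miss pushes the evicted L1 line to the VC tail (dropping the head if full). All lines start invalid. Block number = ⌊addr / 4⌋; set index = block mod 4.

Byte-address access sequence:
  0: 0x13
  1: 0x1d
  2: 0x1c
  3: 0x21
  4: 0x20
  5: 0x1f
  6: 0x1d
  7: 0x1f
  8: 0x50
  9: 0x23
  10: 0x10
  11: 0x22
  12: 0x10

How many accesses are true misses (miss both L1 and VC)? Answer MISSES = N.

  [0] addr=0x13 blk=4 s=0: MISS | VC []
  [1] addr=0x1d blk=7 s=3: MISS | VC []
  [2] addr=0x1c blk=7 s=3: L1-HIT | VC []
  [3] addr=0x21 blk=8 s=0: MISS | VC [4]
  [4] addr=0x20 blk=8 s=0: L1-HIT | VC [4]
  [5] addr=0x1f blk=7 s=3: L1-HIT | VC [4]
  [6] addr=0x1d blk=7 s=3: L1-HIT | VC [4]
  [7] addr=0x1f blk=7 s=3: L1-HIT | VC [4]
  [8] addr=0x50 blk=20 s=0: MISS | VC [4, 8]
  [9] addr=0x23 blk=8 s=0: VC-HIT | VC [4, 20]
  [10] addr=0x10 blk=4 s=0: VC-HIT | VC [8, 20]
  [11] addr=0x22 blk=8 s=0: VC-HIT | VC [4, 20]
  [12] addr=0x10 blk=4 s=0: VC-HIT | VC [8, 20]

MISSES = 4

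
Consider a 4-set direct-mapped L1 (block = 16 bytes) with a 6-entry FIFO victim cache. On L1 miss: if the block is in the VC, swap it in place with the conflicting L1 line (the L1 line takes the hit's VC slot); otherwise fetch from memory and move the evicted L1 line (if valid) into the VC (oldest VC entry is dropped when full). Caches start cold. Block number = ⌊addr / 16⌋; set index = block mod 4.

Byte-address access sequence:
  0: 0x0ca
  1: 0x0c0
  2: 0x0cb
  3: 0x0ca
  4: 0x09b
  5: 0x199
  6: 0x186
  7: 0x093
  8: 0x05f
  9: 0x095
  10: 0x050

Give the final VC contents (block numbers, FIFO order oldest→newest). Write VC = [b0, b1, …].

0: 0xca (blk 12, set 0) → MISS  vc=[]
1: 0xc0 (blk 12, set 0) → L1-HIT  vc=[]
2: 0xcb (blk 12, set 0) → L1-HIT  vc=[]
3: 0xca (blk 12, set 0) → L1-HIT  vc=[]
4: 0x9b (blk 9, set 1) → MISS  vc=[]
5: 0x199 (blk 25, set 1) → MISS  vc=[9]
6: 0x186 (blk 24, set 0) → MISS  vc=[9, 12]
7: 0x93 (blk 9, set 1) → VC-HIT  vc=[25, 12]
8: 0x5f (blk 5, set 1) → MISS  vc=[25, 12, 9]
9: 0x95 (blk 9, set 1) → VC-HIT  vc=[25, 12, 5]
10: 0x50 (blk 5, set 1) → VC-HIT  vc=[25, 12, 9]

VC = [25, 12, 9]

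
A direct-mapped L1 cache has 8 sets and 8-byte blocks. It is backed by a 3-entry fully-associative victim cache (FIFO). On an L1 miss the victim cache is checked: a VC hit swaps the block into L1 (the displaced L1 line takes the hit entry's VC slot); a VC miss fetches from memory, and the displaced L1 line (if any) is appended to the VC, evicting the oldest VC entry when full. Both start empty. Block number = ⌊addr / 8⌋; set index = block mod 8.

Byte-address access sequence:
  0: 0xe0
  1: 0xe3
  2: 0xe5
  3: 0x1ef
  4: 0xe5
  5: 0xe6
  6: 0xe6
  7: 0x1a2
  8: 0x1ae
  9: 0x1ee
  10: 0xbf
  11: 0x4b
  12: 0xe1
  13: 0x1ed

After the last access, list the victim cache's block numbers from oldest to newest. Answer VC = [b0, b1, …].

VC = [52, 53]

#0 0xe0→b28/s4 MISS; vc=[]
#1 0xe3→b28/s4 L1-HIT; vc=[]
#2 0xe5→b28/s4 L1-HIT; vc=[]
#3 0x1ef→b61/s5 MISS; vc=[]
#4 0xe5→b28/s4 L1-HIT; vc=[]
#5 0xe6→b28/s4 L1-HIT; vc=[]
#6 0xe6→b28/s4 L1-HIT; vc=[]
#7 0x1a2→b52/s4 MISS; vc=[28]
#8 0x1ae→b53/s5 MISS; vc=[28,61]
#9 0x1ee→b61/s5 VC-HIT; vc=[28,53]
#10 0xbf→b23/s7 MISS; vc=[28,53]
#11 0x4b→b9/s1 MISS; vc=[28,53]
#12 0xe1→b28/s4 VC-HIT; vc=[52,53]
#13 0x1ed→b61/s5 L1-HIT; vc=[52,53]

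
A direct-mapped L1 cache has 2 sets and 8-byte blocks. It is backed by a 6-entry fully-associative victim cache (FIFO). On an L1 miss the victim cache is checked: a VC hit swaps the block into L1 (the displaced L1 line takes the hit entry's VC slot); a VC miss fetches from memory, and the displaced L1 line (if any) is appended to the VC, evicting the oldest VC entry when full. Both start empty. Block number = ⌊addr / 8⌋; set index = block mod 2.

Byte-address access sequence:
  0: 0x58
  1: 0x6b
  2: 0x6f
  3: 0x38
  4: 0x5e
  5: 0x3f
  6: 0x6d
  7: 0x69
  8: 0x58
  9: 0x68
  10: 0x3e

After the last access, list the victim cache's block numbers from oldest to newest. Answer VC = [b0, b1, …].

VC = [11, 13]

  [0] addr=0x58 blk=11 s=1: MISS | VC []
  [1] addr=0x6b blk=13 s=1: MISS | VC [11]
  [2] addr=0x6f blk=13 s=1: L1-HIT | VC [11]
  [3] addr=0x38 blk=7 s=1: MISS | VC [11, 13]
  [4] addr=0x5e blk=11 s=1: VC-HIT | VC [7, 13]
  [5] addr=0x3f blk=7 s=1: VC-HIT | VC [11, 13]
  [6] addr=0x6d blk=13 s=1: VC-HIT | VC [11, 7]
  [7] addr=0x69 blk=13 s=1: L1-HIT | VC [11, 7]
  [8] addr=0x58 blk=11 s=1: VC-HIT | VC [13, 7]
  [9] addr=0x68 blk=13 s=1: VC-HIT | VC [11, 7]
  [10] addr=0x3e blk=7 s=1: VC-HIT | VC [11, 13]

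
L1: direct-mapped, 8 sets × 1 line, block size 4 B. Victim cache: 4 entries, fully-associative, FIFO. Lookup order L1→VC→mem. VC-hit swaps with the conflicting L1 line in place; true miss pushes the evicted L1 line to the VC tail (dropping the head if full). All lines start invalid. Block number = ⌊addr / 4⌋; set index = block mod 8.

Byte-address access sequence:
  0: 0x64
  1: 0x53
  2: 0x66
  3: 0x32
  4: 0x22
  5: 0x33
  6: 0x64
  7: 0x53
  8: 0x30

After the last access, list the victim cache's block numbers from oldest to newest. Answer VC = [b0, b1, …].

0: 0x64 (blk 25, set 1) → MISS  vc=[]
1: 0x53 (blk 20, set 4) → MISS  vc=[]
2: 0x66 (blk 25, set 1) → L1-HIT  vc=[]
3: 0x32 (blk 12, set 4) → MISS  vc=[20]
4: 0x22 (blk 8, set 0) → MISS  vc=[20]
5: 0x33 (blk 12, set 4) → L1-HIT  vc=[20]
6: 0x64 (blk 25, set 1) → L1-HIT  vc=[20]
7: 0x53 (blk 20, set 4) → VC-HIT  vc=[12]
8: 0x30 (blk 12, set 4) → VC-HIT  vc=[20]

VC = [20]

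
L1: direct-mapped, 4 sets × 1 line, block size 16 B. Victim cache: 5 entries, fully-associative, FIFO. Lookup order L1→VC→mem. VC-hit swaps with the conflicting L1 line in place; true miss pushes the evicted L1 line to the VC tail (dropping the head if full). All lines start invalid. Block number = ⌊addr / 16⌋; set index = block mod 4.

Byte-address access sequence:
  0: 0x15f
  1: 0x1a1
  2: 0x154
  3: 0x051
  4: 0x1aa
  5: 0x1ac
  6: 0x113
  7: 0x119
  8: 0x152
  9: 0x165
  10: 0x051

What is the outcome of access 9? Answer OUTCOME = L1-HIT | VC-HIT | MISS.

OUTCOME = MISS

#0 0x15f→b21/s1 MISS; vc=[]
#1 0x1a1→b26/s2 MISS; vc=[]
#2 0x154→b21/s1 L1-HIT; vc=[]
#3 0x51→b5/s1 MISS; vc=[21]
#4 0x1aa→b26/s2 L1-HIT; vc=[21]
#5 0x1ac→b26/s2 L1-HIT; vc=[21]
#6 0x113→b17/s1 MISS; vc=[21,5]
#7 0x119→b17/s1 L1-HIT; vc=[21,5]
#8 0x152→b21/s1 VC-HIT; vc=[17,5]
#9 0x165→b22/s2 MISS; vc=[17,5,26]
#10 0x51→b5/s1 VC-HIT; vc=[17,21,26]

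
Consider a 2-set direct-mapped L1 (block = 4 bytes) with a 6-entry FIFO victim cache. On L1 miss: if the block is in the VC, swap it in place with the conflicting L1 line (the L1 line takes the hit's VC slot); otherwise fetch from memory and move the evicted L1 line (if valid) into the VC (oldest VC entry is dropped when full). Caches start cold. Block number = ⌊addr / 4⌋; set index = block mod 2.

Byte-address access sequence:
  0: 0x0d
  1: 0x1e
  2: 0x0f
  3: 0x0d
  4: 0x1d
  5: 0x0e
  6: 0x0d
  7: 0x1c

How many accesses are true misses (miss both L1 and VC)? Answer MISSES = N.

MISSES = 2

  [0] addr=0xd blk=3 s=1: MISS | VC []
  [1] addr=0x1e blk=7 s=1: MISS | VC [3]
  [2] addr=0xf blk=3 s=1: VC-HIT | VC [7]
  [3] addr=0xd blk=3 s=1: L1-HIT | VC [7]
  [4] addr=0x1d blk=7 s=1: VC-HIT | VC [3]
  [5] addr=0xe blk=3 s=1: VC-HIT | VC [7]
  [6] addr=0xd blk=3 s=1: L1-HIT | VC [7]
  [7] addr=0x1c blk=7 s=1: VC-HIT | VC [3]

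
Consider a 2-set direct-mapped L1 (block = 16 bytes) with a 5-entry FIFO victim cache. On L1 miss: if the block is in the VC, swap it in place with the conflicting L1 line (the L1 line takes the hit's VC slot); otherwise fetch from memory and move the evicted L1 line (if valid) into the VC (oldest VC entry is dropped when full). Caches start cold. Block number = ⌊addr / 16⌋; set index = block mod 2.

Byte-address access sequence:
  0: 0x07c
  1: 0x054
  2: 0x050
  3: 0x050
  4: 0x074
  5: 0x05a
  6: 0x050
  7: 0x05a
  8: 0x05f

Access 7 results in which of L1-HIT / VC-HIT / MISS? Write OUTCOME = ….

OUTCOME = L1-HIT

0: 0x7c (blk 7, set 1) → MISS  vc=[]
1: 0x54 (blk 5, set 1) → MISS  vc=[7]
2: 0x50 (blk 5, set 1) → L1-HIT  vc=[7]
3: 0x50 (blk 5, set 1) → L1-HIT  vc=[7]
4: 0x74 (blk 7, set 1) → VC-HIT  vc=[5]
5: 0x5a (blk 5, set 1) → VC-HIT  vc=[7]
6: 0x50 (blk 5, set 1) → L1-HIT  vc=[7]
7: 0x5a (blk 5, set 1) → L1-HIT  vc=[7]
8: 0x5f (blk 5, set 1) → L1-HIT  vc=[7]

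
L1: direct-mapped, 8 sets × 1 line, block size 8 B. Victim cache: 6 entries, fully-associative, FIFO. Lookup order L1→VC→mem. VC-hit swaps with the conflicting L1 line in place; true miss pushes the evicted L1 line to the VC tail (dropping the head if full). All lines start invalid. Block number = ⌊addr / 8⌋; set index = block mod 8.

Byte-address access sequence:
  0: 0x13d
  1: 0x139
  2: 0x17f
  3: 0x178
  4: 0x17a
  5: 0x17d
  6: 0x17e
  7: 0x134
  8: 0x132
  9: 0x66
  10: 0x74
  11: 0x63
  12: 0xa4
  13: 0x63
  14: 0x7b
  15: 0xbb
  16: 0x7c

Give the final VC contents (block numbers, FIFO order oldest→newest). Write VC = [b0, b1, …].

VC = [39, 38, 20, 47, 23]

#0 0x13d→b39/s7 MISS; vc=[]
#1 0x139→b39/s7 L1-HIT; vc=[]
#2 0x17f→b47/s7 MISS; vc=[39]
#3 0x178→b47/s7 L1-HIT; vc=[39]
#4 0x17a→b47/s7 L1-HIT; vc=[39]
#5 0x17d→b47/s7 L1-HIT; vc=[39]
#6 0x17e→b47/s7 L1-HIT; vc=[39]
#7 0x134→b38/s6 MISS; vc=[39]
#8 0x132→b38/s6 L1-HIT; vc=[39]
#9 0x66→b12/s4 MISS; vc=[39]
#10 0x74→b14/s6 MISS; vc=[39,38]
#11 0x63→b12/s4 L1-HIT; vc=[39,38]
#12 0xa4→b20/s4 MISS; vc=[39,38,12]
#13 0x63→b12/s4 VC-HIT; vc=[39,38,20]
#14 0x7b→b15/s7 MISS; vc=[39,38,20,47]
#15 0xbb→b23/s7 MISS; vc=[39,38,20,47,15]
#16 0x7c→b15/s7 VC-HIT; vc=[39,38,20,47,23]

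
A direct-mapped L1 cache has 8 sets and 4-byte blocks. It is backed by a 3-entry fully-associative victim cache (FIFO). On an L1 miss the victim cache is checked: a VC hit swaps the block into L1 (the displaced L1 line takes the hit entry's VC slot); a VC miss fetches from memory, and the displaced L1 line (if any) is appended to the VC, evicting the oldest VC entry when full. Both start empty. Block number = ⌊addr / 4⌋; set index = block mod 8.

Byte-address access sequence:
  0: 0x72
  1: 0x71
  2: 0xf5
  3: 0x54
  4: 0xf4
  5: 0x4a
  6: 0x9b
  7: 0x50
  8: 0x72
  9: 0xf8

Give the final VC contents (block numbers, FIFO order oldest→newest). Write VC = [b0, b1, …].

VC = [21, 20, 38]

  [0] addr=0x72 blk=28 s=4: MISS | VC []
  [1] addr=0x71 blk=28 s=4: L1-HIT | VC []
  [2] addr=0xf5 blk=61 s=5: MISS | VC []
  [3] addr=0x54 blk=21 s=5: MISS | VC [61]
  [4] addr=0xf4 blk=61 s=5: VC-HIT | VC [21]
  [5] addr=0x4a blk=18 s=2: MISS | VC [21]
  [6] addr=0x9b blk=38 s=6: MISS | VC [21]
  [7] addr=0x50 blk=20 s=4: MISS | VC [21, 28]
  [8] addr=0x72 blk=28 s=4: VC-HIT | VC [21, 20]
  [9] addr=0xf8 blk=62 s=6: MISS | VC [21, 20, 38]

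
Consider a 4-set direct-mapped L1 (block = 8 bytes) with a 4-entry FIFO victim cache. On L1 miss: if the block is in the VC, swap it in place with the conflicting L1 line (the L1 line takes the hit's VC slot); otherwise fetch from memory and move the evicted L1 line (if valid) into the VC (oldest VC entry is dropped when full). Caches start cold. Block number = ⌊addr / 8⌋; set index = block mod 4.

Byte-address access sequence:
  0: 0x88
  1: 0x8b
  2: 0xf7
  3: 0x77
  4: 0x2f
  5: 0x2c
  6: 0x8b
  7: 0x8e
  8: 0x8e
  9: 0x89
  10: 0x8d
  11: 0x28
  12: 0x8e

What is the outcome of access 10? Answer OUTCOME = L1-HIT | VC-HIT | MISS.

OUTCOME = L1-HIT

#0 0x88→b17/s1 MISS; vc=[]
#1 0x8b→b17/s1 L1-HIT; vc=[]
#2 0xf7→b30/s2 MISS; vc=[]
#3 0x77→b14/s2 MISS; vc=[30]
#4 0x2f→b5/s1 MISS; vc=[30,17]
#5 0x2c→b5/s1 L1-HIT; vc=[30,17]
#6 0x8b→b17/s1 VC-HIT; vc=[30,5]
#7 0x8e→b17/s1 L1-HIT; vc=[30,5]
#8 0x8e→b17/s1 L1-HIT; vc=[30,5]
#9 0x89→b17/s1 L1-HIT; vc=[30,5]
#10 0x8d→b17/s1 L1-HIT; vc=[30,5]
#11 0x28→b5/s1 VC-HIT; vc=[30,17]
#12 0x8e→b17/s1 VC-HIT; vc=[30,5]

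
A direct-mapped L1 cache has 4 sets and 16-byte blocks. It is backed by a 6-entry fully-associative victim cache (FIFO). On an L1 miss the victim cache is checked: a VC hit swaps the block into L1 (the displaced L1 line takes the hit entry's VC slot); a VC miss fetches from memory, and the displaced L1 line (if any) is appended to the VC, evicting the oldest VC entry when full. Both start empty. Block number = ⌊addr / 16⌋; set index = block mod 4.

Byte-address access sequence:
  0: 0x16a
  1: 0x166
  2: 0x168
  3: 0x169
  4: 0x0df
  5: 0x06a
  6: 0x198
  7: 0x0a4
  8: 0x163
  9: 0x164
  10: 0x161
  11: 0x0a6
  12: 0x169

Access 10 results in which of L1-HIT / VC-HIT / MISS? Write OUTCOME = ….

OUTCOME = L1-HIT

0: 0x16a (blk 22, set 2) → MISS  vc=[]
1: 0x166 (blk 22, set 2) → L1-HIT  vc=[]
2: 0x168 (blk 22, set 2) → L1-HIT  vc=[]
3: 0x169 (blk 22, set 2) → L1-HIT  vc=[]
4: 0xdf (blk 13, set 1) → MISS  vc=[]
5: 0x6a (blk 6, set 2) → MISS  vc=[22]
6: 0x198 (blk 25, set 1) → MISS  vc=[22, 13]
7: 0xa4 (blk 10, set 2) → MISS  vc=[22, 13, 6]
8: 0x163 (blk 22, set 2) → VC-HIT  vc=[10, 13, 6]
9: 0x164 (blk 22, set 2) → L1-HIT  vc=[10, 13, 6]
10: 0x161 (blk 22, set 2) → L1-HIT  vc=[10, 13, 6]
11: 0xa6 (blk 10, set 2) → VC-HIT  vc=[22, 13, 6]
12: 0x169 (blk 22, set 2) → VC-HIT  vc=[10, 13, 6]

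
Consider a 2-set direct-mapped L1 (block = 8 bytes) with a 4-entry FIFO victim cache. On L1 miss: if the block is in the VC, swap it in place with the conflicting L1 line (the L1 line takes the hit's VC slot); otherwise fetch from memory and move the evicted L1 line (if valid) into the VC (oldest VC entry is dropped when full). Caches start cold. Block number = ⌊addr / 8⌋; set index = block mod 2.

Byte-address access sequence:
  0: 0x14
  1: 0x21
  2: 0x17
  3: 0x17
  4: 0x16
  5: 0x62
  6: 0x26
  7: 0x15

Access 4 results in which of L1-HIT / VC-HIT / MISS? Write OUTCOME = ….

#0 0x14→b2/s0 MISS; vc=[]
#1 0x21→b4/s0 MISS; vc=[2]
#2 0x17→b2/s0 VC-HIT; vc=[4]
#3 0x17→b2/s0 L1-HIT; vc=[4]
#4 0x16→b2/s0 L1-HIT; vc=[4]
#5 0x62→b12/s0 MISS; vc=[4,2]
#6 0x26→b4/s0 VC-HIT; vc=[12,2]
#7 0x15→b2/s0 VC-HIT; vc=[12,4]

OUTCOME = L1-HIT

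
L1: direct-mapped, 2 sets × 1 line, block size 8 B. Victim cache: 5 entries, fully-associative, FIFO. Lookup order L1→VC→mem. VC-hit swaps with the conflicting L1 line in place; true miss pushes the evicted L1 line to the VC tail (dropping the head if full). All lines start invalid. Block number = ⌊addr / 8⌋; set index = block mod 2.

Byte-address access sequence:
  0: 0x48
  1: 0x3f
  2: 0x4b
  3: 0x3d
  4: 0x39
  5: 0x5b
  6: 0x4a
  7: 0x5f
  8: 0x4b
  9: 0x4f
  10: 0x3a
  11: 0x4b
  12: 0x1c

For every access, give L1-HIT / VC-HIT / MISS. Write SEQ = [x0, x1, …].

0: 0x48 (blk 9, set 1) → MISS  vc=[]
1: 0x3f (blk 7, set 1) → MISS  vc=[9]
2: 0x4b (blk 9, set 1) → VC-HIT  vc=[7]
3: 0x3d (blk 7, set 1) → VC-HIT  vc=[9]
4: 0x39 (blk 7, set 1) → L1-HIT  vc=[9]
5: 0x5b (blk 11, set 1) → MISS  vc=[9, 7]
6: 0x4a (blk 9, set 1) → VC-HIT  vc=[11, 7]
7: 0x5f (blk 11, set 1) → VC-HIT  vc=[9, 7]
8: 0x4b (blk 9, set 1) → VC-HIT  vc=[11, 7]
9: 0x4f (blk 9, set 1) → L1-HIT  vc=[11, 7]
10: 0x3a (blk 7, set 1) → VC-HIT  vc=[11, 9]
11: 0x4b (blk 9, set 1) → VC-HIT  vc=[11, 7]
12: 0x1c (blk 3, set 1) → MISS  vc=[11, 7, 9]

SEQ = [MISS, MISS, VC-HIT, VC-HIT, L1-HIT, MISS, VC-HIT, VC-HIT, VC-HIT, L1-HIT, VC-HIT, VC-HIT, MISS]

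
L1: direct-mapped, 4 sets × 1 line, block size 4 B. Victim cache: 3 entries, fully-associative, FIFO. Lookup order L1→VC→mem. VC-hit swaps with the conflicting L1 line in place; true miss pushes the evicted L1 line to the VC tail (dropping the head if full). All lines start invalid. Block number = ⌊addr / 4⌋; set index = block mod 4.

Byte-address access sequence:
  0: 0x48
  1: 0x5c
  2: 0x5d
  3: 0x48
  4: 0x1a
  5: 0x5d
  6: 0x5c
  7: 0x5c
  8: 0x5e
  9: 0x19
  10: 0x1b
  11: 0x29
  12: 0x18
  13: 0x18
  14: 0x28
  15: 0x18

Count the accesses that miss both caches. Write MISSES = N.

  [0] addr=0x48 blk=18 s=2: MISS | VC []
  [1] addr=0x5c blk=23 s=3: MISS | VC []
  [2] addr=0x5d blk=23 s=3: L1-HIT | VC []
  [3] addr=0x48 blk=18 s=2: L1-HIT | VC []
  [4] addr=0x1a blk=6 s=2: MISS | VC [18]
  [5] addr=0x5d blk=23 s=3: L1-HIT | VC [18]
  [6] addr=0x5c blk=23 s=3: L1-HIT | VC [18]
  [7] addr=0x5c blk=23 s=3: L1-HIT | VC [18]
  [8] addr=0x5e blk=23 s=3: L1-HIT | VC [18]
  [9] addr=0x19 blk=6 s=2: L1-HIT | VC [18]
  [10] addr=0x1b blk=6 s=2: L1-HIT | VC [18]
  [11] addr=0x29 blk=10 s=2: MISS | VC [18, 6]
  [12] addr=0x18 blk=6 s=2: VC-HIT | VC [18, 10]
  [13] addr=0x18 blk=6 s=2: L1-HIT | VC [18, 10]
  [14] addr=0x28 blk=10 s=2: VC-HIT | VC [18, 6]
  [15] addr=0x18 blk=6 s=2: VC-HIT | VC [18, 10]

MISSES = 4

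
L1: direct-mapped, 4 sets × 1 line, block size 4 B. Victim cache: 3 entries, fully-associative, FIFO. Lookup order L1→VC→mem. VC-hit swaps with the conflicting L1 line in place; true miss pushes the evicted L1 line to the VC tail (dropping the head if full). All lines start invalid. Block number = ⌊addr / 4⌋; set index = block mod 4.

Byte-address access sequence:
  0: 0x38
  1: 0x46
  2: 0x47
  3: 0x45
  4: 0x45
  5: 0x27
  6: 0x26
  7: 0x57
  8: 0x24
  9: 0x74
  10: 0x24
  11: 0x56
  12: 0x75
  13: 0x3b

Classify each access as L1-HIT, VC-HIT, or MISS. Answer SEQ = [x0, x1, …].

#0 0x38→b14/s2 MISS; vc=[]
#1 0x46→b17/s1 MISS; vc=[]
#2 0x47→b17/s1 L1-HIT; vc=[]
#3 0x45→b17/s1 L1-HIT; vc=[]
#4 0x45→b17/s1 L1-HIT; vc=[]
#5 0x27→b9/s1 MISS; vc=[17]
#6 0x26→b9/s1 L1-HIT; vc=[17]
#7 0x57→b21/s1 MISS; vc=[17,9]
#8 0x24→b9/s1 VC-HIT; vc=[17,21]
#9 0x74→b29/s1 MISS; vc=[17,21,9]
#10 0x24→b9/s1 VC-HIT; vc=[17,21,29]
#11 0x56→b21/s1 VC-HIT; vc=[17,9,29]
#12 0x75→b29/s1 VC-HIT; vc=[17,9,21]
#13 0x3b→b14/s2 L1-HIT; vc=[17,9,21]

SEQ = [MISS, MISS, L1-HIT, L1-HIT, L1-HIT, MISS, L1-HIT, MISS, VC-HIT, MISS, VC-HIT, VC-HIT, VC-HIT, L1-HIT]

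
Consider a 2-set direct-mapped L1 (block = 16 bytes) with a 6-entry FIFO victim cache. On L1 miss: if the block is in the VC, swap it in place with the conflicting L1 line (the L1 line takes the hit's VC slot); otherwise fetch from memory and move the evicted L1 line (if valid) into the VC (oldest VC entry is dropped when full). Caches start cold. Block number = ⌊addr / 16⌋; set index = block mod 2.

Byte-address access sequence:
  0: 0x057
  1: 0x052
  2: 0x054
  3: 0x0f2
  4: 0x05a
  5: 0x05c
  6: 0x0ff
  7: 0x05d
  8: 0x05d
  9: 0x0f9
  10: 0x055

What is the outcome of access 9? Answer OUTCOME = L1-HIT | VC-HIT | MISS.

  [0] addr=0x57 blk=5 s=1: MISS | VC []
  [1] addr=0x52 blk=5 s=1: L1-HIT | VC []
  [2] addr=0x54 blk=5 s=1: L1-HIT | VC []
  [3] addr=0xf2 blk=15 s=1: MISS | VC [5]
  [4] addr=0x5a blk=5 s=1: VC-HIT | VC [15]
  [5] addr=0x5c blk=5 s=1: L1-HIT | VC [15]
  [6] addr=0xff blk=15 s=1: VC-HIT | VC [5]
  [7] addr=0x5d blk=5 s=1: VC-HIT | VC [15]
  [8] addr=0x5d blk=5 s=1: L1-HIT | VC [15]
  [9] addr=0xf9 blk=15 s=1: VC-HIT | VC [5]
  [10] addr=0x55 blk=5 s=1: VC-HIT | VC [15]

OUTCOME = VC-HIT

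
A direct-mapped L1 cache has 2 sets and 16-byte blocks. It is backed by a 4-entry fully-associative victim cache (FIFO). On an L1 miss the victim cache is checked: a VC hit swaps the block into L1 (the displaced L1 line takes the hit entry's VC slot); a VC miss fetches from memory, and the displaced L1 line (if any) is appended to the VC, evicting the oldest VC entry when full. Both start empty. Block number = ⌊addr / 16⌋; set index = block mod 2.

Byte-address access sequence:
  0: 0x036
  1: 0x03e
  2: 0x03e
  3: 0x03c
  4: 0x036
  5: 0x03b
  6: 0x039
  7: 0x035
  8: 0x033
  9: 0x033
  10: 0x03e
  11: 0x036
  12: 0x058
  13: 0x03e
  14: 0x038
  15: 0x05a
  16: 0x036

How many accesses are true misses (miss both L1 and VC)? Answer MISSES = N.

MISSES = 2

  [0] addr=0x36 blk=3 s=1: MISS | VC []
  [1] addr=0x3e blk=3 s=1: L1-HIT | VC []
  [2] addr=0x3e blk=3 s=1: L1-HIT | VC []
  [3] addr=0x3c blk=3 s=1: L1-HIT | VC []
  [4] addr=0x36 blk=3 s=1: L1-HIT | VC []
  [5] addr=0x3b blk=3 s=1: L1-HIT | VC []
  [6] addr=0x39 blk=3 s=1: L1-HIT | VC []
  [7] addr=0x35 blk=3 s=1: L1-HIT | VC []
  [8] addr=0x33 blk=3 s=1: L1-HIT | VC []
  [9] addr=0x33 blk=3 s=1: L1-HIT | VC []
  [10] addr=0x3e blk=3 s=1: L1-HIT | VC []
  [11] addr=0x36 blk=3 s=1: L1-HIT | VC []
  [12] addr=0x58 blk=5 s=1: MISS | VC [3]
  [13] addr=0x3e blk=3 s=1: VC-HIT | VC [5]
  [14] addr=0x38 blk=3 s=1: L1-HIT | VC [5]
  [15] addr=0x5a blk=5 s=1: VC-HIT | VC [3]
  [16] addr=0x36 blk=3 s=1: VC-HIT | VC [5]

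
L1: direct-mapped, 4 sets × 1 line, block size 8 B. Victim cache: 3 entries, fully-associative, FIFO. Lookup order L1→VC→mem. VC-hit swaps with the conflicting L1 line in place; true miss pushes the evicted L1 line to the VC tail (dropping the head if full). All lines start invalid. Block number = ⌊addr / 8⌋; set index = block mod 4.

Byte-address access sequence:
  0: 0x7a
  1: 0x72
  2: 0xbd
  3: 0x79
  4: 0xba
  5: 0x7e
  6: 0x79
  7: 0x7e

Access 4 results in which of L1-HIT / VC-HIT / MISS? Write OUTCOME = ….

#0 0x7a→b15/s3 MISS; vc=[]
#1 0x72→b14/s2 MISS; vc=[]
#2 0xbd→b23/s3 MISS; vc=[15]
#3 0x79→b15/s3 VC-HIT; vc=[23]
#4 0xba→b23/s3 VC-HIT; vc=[15]
#5 0x7e→b15/s3 VC-HIT; vc=[23]
#6 0x79→b15/s3 L1-HIT; vc=[23]
#7 0x7e→b15/s3 L1-HIT; vc=[23]

OUTCOME = VC-HIT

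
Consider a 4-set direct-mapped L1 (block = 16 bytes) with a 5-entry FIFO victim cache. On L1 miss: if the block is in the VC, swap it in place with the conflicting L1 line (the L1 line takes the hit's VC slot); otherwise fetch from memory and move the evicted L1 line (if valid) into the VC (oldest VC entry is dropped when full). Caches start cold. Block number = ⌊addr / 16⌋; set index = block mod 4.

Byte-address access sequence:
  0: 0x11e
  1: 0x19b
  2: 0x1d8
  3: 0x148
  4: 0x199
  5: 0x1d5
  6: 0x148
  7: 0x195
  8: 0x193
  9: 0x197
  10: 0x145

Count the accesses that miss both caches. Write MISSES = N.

  [0] addr=0x11e blk=17 s=1: MISS | VC []
  [1] addr=0x19b blk=25 s=1: MISS | VC [17]
  [2] addr=0x1d8 blk=29 s=1: MISS | VC [17, 25]
  [3] addr=0x148 blk=20 s=0: MISS | VC [17, 25]
  [4] addr=0x199 blk=25 s=1: VC-HIT | VC [17, 29]
  [5] addr=0x1d5 blk=29 s=1: VC-HIT | VC [17, 25]
  [6] addr=0x148 blk=20 s=0: L1-HIT | VC [17, 25]
  [7] addr=0x195 blk=25 s=1: VC-HIT | VC [17, 29]
  [8] addr=0x193 blk=25 s=1: L1-HIT | VC [17, 29]
  [9] addr=0x197 blk=25 s=1: L1-HIT | VC [17, 29]
  [10] addr=0x145 blk=20 s=0: L1-HIT | VC [17, 29]

MISSES = 4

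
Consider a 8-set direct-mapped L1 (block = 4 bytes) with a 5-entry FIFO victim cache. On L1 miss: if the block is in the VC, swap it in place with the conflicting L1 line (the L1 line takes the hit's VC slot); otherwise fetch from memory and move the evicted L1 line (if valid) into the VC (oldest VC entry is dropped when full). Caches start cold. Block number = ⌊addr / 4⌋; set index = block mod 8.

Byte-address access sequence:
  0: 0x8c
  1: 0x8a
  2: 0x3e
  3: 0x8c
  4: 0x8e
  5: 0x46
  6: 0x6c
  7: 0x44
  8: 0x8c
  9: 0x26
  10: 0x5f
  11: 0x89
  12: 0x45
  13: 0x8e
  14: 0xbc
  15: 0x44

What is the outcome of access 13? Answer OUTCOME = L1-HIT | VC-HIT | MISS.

#0 0x8c→b35/s3 MISS; vc=[]
#1 0x8a→b34/s2 MISS; vc=[]
#2 0x3e→b15/s7 MISS; vc=[]
#3 0x8c→b35/s3 L1-HIT; vc=[]
#4 0x8e→b35/s3 L1-HIT; vc=[]
#5 0x46→b17/s1 MISS; vc=[]
#6 0x6c→b27/s3 MISS; vc=[35]
#7 0x44→b17/s1 L1-HIT; vc=[35]
#8 0x8c→b35/s3 VC-HIT; vc=[27]
#9 0x26→b9/s1 MISS; vc=[27,17]
#10 0x5f→b23/s7 MISS; vc=[27,17,15]
#11 0x89→b34/s2 L1-HIT; vc=[27,17,15]
#12 0x45→b17/s1 VC-HIT; vc=[27,9,15]
#13 0x8e→b35/s3 L1-HIT; vc=[27,9,15]
#14 0xbc→b47/s7 MISS; vc=[27,9,15,23]
#15 0x44→b17/s1 L1-HIT; vc=[27,9,15,23]

OUTCOME = L1-HIT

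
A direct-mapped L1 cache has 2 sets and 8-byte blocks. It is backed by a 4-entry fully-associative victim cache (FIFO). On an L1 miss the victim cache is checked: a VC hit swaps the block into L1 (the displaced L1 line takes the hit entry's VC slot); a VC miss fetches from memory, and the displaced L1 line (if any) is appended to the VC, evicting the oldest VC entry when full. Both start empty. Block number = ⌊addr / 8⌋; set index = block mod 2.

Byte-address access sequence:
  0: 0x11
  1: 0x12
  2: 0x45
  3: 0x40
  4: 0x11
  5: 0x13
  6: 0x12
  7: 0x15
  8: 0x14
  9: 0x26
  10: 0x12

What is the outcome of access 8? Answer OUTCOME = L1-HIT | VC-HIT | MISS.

OUTCOME = L1-HIT

0: 0x11 (blk 2, set 0) → MISS  vc=[]
1: 0x12 (blk 2, set 0) → L1-HIT  vc=[]
2: 0x45 (blk 8, set 0) → MISS  vc=[2]
3: 0x40 (blk 8, set 0) → L1-HIT  vc=[2]
4: 0x11 (blk 2, set 0) → VC-HIT  vc=[8]
5: 0x13 (blk 2, set 0) → L1-HIT  vc=[8]
6: 0x12 (blk 2, set 0) → L1-HIT  vc=[8]
7: 0x15 (blk 2, set 0) → L1-HIT  vc=[8]
8: 0x14 (blk 2, set 0) → L1-HIT  vc=[8]
9: 0x26 (blk 4, set 0) → MISS  vc=[8, 2]
10: 0x12 (blk 2, set 0) → VC-HIT  vc=[8, 4]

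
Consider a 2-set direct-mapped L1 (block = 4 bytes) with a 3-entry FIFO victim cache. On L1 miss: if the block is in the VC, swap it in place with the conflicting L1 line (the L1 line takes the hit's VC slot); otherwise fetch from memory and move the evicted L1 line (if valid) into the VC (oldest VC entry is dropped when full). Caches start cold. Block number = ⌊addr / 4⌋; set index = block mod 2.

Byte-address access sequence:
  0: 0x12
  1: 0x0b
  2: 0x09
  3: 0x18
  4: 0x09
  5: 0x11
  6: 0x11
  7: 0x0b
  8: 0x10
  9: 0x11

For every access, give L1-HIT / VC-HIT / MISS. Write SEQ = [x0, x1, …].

#0 0x12→b4/s0 MISS; vc=[]
#1 0xb→b2/s0 MISS; vc=[4]
#2 0x9→b2/s0 L1-HIT; vc=[4]
#3 0x18→b6/s0 MISS; vc=[4,2]
#4 0x9→b2/s0 VC-HIT; vc=[4,6]
#5 0x11→b4/s0 VC-HIT; vc=[2,6]
#6 0x11→b4/s0 L1-HIT; vc=[2,6]
#7 0xb→b2/s0 VC-HIT; vc=[4,6]
#8 0x10→b4/s0 VC-HIT; vc=[2,6]
#9 0x11→b4/s0 L1-HIT; vc=[2,6]

SEQ = [MISS, MISS, L1-HIT, MISS, VC-HIT, VC-HIT, L1-HIT, VC-HIT, VC-HIT, L1-HIT]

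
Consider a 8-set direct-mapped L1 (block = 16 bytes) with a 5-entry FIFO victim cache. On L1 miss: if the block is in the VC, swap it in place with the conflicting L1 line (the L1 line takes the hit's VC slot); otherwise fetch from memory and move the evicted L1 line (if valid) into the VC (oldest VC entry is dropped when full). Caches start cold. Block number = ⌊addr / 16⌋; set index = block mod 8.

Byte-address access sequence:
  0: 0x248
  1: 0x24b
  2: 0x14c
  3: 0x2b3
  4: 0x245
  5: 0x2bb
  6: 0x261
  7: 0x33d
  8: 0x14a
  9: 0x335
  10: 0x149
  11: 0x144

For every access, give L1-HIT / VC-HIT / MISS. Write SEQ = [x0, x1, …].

SEQ = [MISS, L1-HIT, MISS, MISS, VC-HIT, L1-HIT, MISS, MISS, VC-HIT, L1-HIT, L1-HIT, L1-HIT]

0: 0x248 (blk 36, set 4) → MISS  vc=[]
1: 0x24b (blk 36, set 4) → L1-HIT  vc=[]
2: 0x14c (blk 20, set 4) → MISS  vc=[36]
3: 0x2b3 (blk 43, set 3) → MISS  vc=[36]
4: 0x245 (blk 36, set 4) → VC-HIT  vc=[20]
5: 0x2bb (blk 43, set 3) → L1-HIT  vc=[20]
6: 0x261 (blk 38, set 6) → MISS  vc=[20]
7: 0x33d (blk 51, set 3) → MISS  vc=[20, 43]
8: 0x14a (blk 20, set 4) → VC-HIT  vc=[36, 43]
9: 0x335 (blk 51, set 3) → L1-HIT  vc=[36, 43]
10: 0x149 (blk 20, set 4) → L1-HIT  vc=[36, 43]
11: 0x144 (blk 20, set 4) → L1-HIT  vc=[36, 43]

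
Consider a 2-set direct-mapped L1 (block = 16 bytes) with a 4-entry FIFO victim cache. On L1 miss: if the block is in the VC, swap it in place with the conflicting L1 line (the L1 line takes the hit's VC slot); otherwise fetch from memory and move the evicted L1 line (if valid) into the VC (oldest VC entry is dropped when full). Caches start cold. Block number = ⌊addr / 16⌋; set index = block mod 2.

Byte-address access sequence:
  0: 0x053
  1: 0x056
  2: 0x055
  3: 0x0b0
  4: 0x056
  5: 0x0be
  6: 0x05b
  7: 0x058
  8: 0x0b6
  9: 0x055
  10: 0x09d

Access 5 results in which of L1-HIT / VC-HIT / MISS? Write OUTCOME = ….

OUTCOME = VC-HIT

0: 0x53 (blk 5, set 1) → MISS  vc=[]
1: 0x56 (blk 5, set 1) → L1-HIT  vc=[]
2: 0x55 (blk 5, set 1) → L1-HIT  vc=[]
3: 0xb0 (blk 11, set 1) → MISS  vc=[5]
4: 0x56 (blk 5, set 1) → VC-HIT  vc=[11]
5: 0xbe (blk 11, set 1) → VC-HIT  vc=[5]
6: 0x5b (blk 5, set 1) → VC-HIT  vc=[11]
7: 0x58 (blk 5, set 1) → L1-HIT  vc=[11]
8: 0xb6 (blk 11, set 1) → VC-HIT  vc=[5]
9: 0x55 (blk 5, set 1) → VC-HIT  vc=[11]
10: 0x9d (blk 9, set 1) → MISS  vc=[11, 5]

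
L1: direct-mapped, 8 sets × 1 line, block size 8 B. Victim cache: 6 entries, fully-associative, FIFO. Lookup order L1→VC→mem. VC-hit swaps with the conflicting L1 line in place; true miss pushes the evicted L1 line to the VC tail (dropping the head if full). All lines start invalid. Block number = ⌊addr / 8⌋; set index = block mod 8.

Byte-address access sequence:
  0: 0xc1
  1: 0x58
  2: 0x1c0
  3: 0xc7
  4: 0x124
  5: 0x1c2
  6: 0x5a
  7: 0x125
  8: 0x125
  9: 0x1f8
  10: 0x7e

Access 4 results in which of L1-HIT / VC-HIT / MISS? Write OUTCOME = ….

#0 0xc1→b24/s0 MISS; vc=[]
#1 0x58→b11/s3 MISS; vc=[]
#2 0x1c0→b56/s0 MISS; vc=[24]
#3 0xc7→b24/s0 VC-HIT; vc=[56]
#4 0x124→b36/s4 MISS; vc=[56]
#5 0x1c2→b56/s0 VC-HIT; vc=[24]
#6 0x5a→b11/s3 L1-HIT; vc=[24]
#7 0x125→b36/s4 L1-HIT; vc=[24]
#8 0x125→b36/s4 L1-HIT; vc=[24]
#9 0x1f8→b63/s7 MISS; vc=[24]
#10 0x7e→b15/s7 MISS; vc=[24,63]

OUTCOME = MISS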